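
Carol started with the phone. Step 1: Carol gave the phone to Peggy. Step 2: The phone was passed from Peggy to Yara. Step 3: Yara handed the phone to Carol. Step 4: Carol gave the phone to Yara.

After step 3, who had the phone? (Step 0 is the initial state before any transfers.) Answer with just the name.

Tracking the phone holder through step 3:
After step 0 (start): Carol
After step 1: Peggy
After step 2: Yara
After step 3: Carol

At step 3, the holder is Carol.

Answer: Carol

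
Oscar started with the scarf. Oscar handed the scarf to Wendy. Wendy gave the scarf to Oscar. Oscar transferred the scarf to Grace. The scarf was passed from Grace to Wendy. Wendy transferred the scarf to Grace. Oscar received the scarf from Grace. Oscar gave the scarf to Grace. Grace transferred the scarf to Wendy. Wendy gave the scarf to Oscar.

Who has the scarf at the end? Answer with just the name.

Tracking the scarf through each event:
Start: Oscar has the scarf.
After event 1: Wendy has the scarf.
After event 2: Oscar has the scarf.
After event 3: Grace has the scarf.
After event 4: Wendy has the scarf.
After event 5: Grace has the scarf.
After event 6: Oscar has the scarf.
After event 7: Grace has the scarf.
After event 8: Wendy has the scarf.
After event 9: Oscar has the scarf.

Answer: Oscar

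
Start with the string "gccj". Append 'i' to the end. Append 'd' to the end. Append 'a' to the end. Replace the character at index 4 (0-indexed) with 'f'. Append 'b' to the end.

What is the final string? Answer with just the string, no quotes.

Answer: gccjfdab

Derivation:
Applying each edit step by step:
Start: "gccj"
Op 1 (append 'i'): "gccj" -> "gccji"
Op 2 (append 'd'): "gccji" -> "gccjid"
Op 3 (append 'a'): "gccjid" -> "gccjida"
Op 4 (replace idx 4: 'i' -> 'f'): "gccjida" -> "gccjfda"
Op 5 (append 'b'): "gccjfda" -> "gccjfdab"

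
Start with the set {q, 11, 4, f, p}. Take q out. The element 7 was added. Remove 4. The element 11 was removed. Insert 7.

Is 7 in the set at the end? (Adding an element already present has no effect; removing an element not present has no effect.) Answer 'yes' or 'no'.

Answer: yes

Derivation:
Tracking the set through each operation:
Start: {11, 4, f, p, q}
Event 1 (remove q): removed. Set: {11, 4, f, p}
Event 2 (add 7): added. Set: {11, 4, 7, f, p}
Event 3 (remove 4): removed. Set: {11, 7, f, p}
Event 4 (remove 11): removed. Set: {7, f, p}
Event 5 (add 7): already present, no change. Set: {7, f, p}

Final set: {7, f, p} (size 3)
7 is in the final set.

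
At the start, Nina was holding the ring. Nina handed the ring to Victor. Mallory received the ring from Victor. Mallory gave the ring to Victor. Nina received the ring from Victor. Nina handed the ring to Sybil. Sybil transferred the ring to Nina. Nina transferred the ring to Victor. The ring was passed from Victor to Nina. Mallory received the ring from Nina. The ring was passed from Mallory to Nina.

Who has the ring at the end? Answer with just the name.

Answer: Nina

Derivation:
Tracking the ring through each event:
Start: Nina has the ring.
After event 1: Victor has the ring.
After event 2: Mallory has the ring.
After event 3: Victor has the ring.
After event 4: Nina has the ring.
After event 5: Sybil has the ring.
After event 6: Nina has the ring.
After event 7: Victor has the ring.
After event 8: Nina has the ring.
After event 9: Mallory has the ring.
After event 10: Nina has the ring.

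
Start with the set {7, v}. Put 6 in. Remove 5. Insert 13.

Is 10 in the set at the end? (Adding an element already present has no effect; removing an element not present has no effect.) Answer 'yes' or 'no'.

Answer: no

Derivation:
Tracking the set through each operation:
Start: {7, v}
Event 1 (add 6): added. Set: {6, 7, v}
Event 2 (remove 5): not present, no change. Set: {6, 7, v}
Event 3 (add 13): added. Set: {13, 6, 7, v}

Final set: {13, 6, 7, v} (size 4)
10 is NOT in the final set.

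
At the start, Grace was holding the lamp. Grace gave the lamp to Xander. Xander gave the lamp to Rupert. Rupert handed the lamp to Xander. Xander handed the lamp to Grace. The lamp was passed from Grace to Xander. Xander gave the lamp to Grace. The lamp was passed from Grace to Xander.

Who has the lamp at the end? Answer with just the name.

Tracking the lamp through each event:
Start: Grace has the lamp.
After event 1: Xander has the lamp.
After event 2: Rupert has the lamp.
After event 3: Xander has the lamp.
After event 4: Grace has the lamp.
After event 5: Xander has the lamp.
After event 6: Grace has the lamp.
After event 7: Xander has the lamp.

Answer: Xander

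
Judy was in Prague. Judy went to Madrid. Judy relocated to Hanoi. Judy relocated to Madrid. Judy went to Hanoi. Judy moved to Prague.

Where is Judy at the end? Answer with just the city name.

Answer: Prague

Derivation:
Tracking Judy's location:
Start: Judy is in Prague.
After move 1: Prague -> Madrid. Judy is in Madrid.
After move 2: Madrid -> Hanoi. Judy is in Hanoi.
After move 3: Hanoi -> Madrid. Judy is in Madrid.
After move 4: Madrid -> Hanoi. Judy is in Hanoi.
After move 5: Hanoi -> Prague. Judy is in Prague.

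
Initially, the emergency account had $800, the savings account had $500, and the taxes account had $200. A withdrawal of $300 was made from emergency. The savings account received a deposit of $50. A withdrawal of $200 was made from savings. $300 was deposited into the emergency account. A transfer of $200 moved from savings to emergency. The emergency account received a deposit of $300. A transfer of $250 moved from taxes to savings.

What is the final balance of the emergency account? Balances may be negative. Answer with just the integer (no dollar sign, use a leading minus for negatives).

Answer: 1300

Derivation:
Tracking account balances step by step:
Start: emergency=800, savings=500, taxes=200
Event 1 (withdraw 300 from emergency): emergency: 800 - 300 = 500. Balances: emergency=500, savings=500, taxes=200
Event 2 (deposit 50 to savings): savings: 500 + 50 = 550. Balances: emergency=500, savings=550, taxes=200
Event 3 (withdraw 200 from savings): savings: 550 - 200 = 350. Balances: emergency=500, savings=350, taxes=200
Event 4 (deposit 300 to emergency): emergency: 500 + 300 = 800. Balances: emergency=800, savings=350, taxes=200
Event 5 (transfer 200 savings -> emergency): savings: 350 - 200 = 150, emergency: 800 + 200 = 1000. Balances: emergency=1000, savings=150, taxes=200
Event 6 (deposit 300 to emergency): emergency: 1000 + 300 = 1300. Balances: emergency=1300, savings=150, taxes=200
Event 7 (transfer 250 taxes -> savings): taxes: 200 - 250 = -50, savings: 150 + 250 = 400. Balances: emergency=1300, savings=400, taxes=-50

Final balance of emergency: 1300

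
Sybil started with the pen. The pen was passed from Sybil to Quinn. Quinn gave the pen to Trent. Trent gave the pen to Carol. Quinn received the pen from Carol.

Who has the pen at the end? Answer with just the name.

Tracking the pen through each event:
Start: Sybil has the pen.
After event 1: Quinn has the pen.
After event 2: Trent has the pen.
After event 3: Carol has the pen.
After event 4: Quinn has the pen.

Answer: Quinn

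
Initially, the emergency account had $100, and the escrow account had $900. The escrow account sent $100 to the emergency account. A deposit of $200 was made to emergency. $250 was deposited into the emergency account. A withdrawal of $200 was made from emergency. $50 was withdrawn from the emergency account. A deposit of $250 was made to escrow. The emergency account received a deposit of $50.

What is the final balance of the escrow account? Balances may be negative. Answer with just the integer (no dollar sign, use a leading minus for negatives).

Answer: 1050

Derivation:
Tracking account balances step by step:
Start: emergency=100, escrow=900
Event 1 (transfer 100 escrow -> emergency): escrow: 900 - 100 = 800, emergency: 100 + 100 = 200. Balances: emergency=200, escrow=800
Event 2 (deposit 200 to emergency): emergency: 200 + 200 = 400. Balances: emergency=400, escrow=800
Event 3 (deposit 250 to emergency): emergency: 400 + 250 = 650. Balances: emergency=650, escrow=800
Event 4 (withdraw 200 from emergency): emergency: 650 - 200 = 450. Balances: emergency=450, escrow=800
Event 5 (withdraw 50 from emergency): emergency: 450 - 50 = 400. Balances: emergency=400, escrow=800
Event 6 (deposit 250 to escrow): escrow: 800 + 250 = 1050. Balances: emergency=400, escrow=1050
Event 7 (deposit 50 to emergency): emergency: 400 + 50 = 450. Balances: emergency=450, escrow=1050

Final balance of escrow: 1050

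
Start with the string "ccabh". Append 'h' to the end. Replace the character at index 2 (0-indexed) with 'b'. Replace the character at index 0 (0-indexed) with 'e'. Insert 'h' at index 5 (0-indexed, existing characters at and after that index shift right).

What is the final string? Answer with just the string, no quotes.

Applying each edit step by step:
Start: "ccabh"
Op 1 (append 'h'): "ccabh" -> "ccabhh"
Op 2 (replace idx 2: 'a' -> 'b'): "ccabhh" -> "ccbbhh"
Op 3 (replace idx 0: 'c' -> 'e'): "ccbbhh" -> "ecbbhh"
Op 4 (insert 'h' at idx 5): "ecbbhh" -> "ecbbhhh"

Answer: ecbbhhh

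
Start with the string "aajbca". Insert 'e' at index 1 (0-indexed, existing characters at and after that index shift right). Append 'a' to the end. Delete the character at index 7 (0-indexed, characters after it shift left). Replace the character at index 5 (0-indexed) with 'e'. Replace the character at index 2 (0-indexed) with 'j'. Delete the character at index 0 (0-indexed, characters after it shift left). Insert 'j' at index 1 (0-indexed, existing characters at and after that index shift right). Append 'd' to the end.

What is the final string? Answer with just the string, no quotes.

Applying each edit step by step:
Start: "aajbca"
Op 1 (insert 'e' at idx 1): "aajbca" -> "aeajbca"
Op 2 (append 'a'): "aeajbca" -> "aeajbcaa"
Op 3 (delete idx 7 = 'a'): "aeajbcaa" -> "aeajbca"
Op 4 (replace idx 5: 'c' -> 'e'): "aeajbca" -> "aeajbea"
Op 5 (replace idx 2: 'a' -> 'j'): "aeajbea" -> "aejjbea"
Op 6 (delete idx 0 = 'a'): "aejjbea" -> "ejjbea"
Op 7 (insert 'j' at idx 1): "ejjbea" -> "ejjjbea"
Op 8 (append 'd'): "ejjjbea" -> "ejjjbead"

Answer: ejjjbead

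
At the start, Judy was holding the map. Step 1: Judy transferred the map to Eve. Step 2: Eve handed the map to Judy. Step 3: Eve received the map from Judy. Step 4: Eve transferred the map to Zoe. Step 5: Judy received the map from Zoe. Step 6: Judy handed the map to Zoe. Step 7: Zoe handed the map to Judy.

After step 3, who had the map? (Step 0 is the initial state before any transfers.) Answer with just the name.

Answer: Eve

Derivation:
Tracking the map holder through step 3:
After step 0 (start): Judy
After step 1: Eve
After step 2: Judy
After step 3: Eve

At step 3, the holder is Eve.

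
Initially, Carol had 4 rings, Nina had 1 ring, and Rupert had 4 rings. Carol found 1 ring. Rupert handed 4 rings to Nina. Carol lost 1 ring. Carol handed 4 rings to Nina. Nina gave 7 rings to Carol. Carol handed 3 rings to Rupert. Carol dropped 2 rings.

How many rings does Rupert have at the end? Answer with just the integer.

Tracking counts step by step:
Start: Carol=4, Nina=1, Rupert=4
Event 1 (Carol +1): Carol: 4 -> 5. State: Carol=5, Nina=1, Rupert=4
Event 2 (Rupert -> Nina, 4): Rupert: 4 -> 0, Nina: 1 -> 5. State: Carol=5, Nina=5, Rupert=0
Event 3 (Carol -1): Carol: 5 -> 4. State: Carol=4, Nina=5, Rupert=0
Event 4 (Carol -> Nina, 4): Carol: 4 -> 0, Nina: 5 -> 9. State: Carol=0, Nina=9, Rupert=0
Event 5 (Nina -> Carol, 7): Nina: 9 -> 2, Carol: 0 -> 7. State: Carol=7, Nina=2, Rupert=0
Event 6 (Carol -> Rupert, 3): Carol: 7 -> 4, Rupert: 0 -> 3. State: Carol=4, Nina=2, Rupert=3
Event 7 (Carol -2): Carol: 4 -> 2. State: Carol=2, Nina=2, Rupert=3

Rupert's final count: 3

Answer: 3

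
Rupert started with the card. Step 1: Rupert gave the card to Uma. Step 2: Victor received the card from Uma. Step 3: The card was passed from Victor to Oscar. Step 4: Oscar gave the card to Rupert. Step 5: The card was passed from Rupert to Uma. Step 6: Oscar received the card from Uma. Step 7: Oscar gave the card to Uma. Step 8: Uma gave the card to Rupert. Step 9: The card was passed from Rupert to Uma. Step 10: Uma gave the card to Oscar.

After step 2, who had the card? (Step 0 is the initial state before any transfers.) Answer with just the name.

Tracking the card holder through step 2:
After step 0 (start): Rupert
After step 1: Uma
After step 2: Victor

At step 2, the holder is Victor.

Answer: Victor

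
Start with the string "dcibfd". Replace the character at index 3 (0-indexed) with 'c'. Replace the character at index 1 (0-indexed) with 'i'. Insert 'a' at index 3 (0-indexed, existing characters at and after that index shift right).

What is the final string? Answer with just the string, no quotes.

Answer: diiacfd

Derivation:
Applying each edit step by step:
Start: "dcibfd"
Op 1 (replace idx 3: 'b' -> 'c'): "dcibfd" -> "dcicfd"
Op 2 (replace idx 1: 'c' -> 'i'): "dcicfd" -> "diicfd"
Op 3 (insert 'a' at idx 3): "diicfd" -> "diiacfd"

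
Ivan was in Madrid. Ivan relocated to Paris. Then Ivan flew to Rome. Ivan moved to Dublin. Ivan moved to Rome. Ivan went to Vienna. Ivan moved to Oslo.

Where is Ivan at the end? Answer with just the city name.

Tracking Ivan's location:
Start: Ivan is in Madrid.
After move 1: Madrid -> Paris. Ivan is in Paris.
After move 2: Paris -> Rome. Ivan is in Rome.
After move 3: Rome -> Dublin. Ivan is in Dublin.
After move 4: Dublin -> Rome. Ivan is in Rome.
After move 5: Rome -> Vienna. Ivan is in Vienna.
After move 6: Vienna -> Oslo. Ivan is in Oslo.

Answer: Oslo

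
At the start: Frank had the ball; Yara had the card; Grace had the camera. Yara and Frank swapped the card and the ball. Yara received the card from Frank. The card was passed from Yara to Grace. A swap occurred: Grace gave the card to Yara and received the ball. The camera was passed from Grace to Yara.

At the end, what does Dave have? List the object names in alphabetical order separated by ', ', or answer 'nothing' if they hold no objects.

Answer: nothing

Derivation:
Tracking all object holders:
Start: ball:Frank, card:Yara, camera:Grace
Event 1 (swap card<->ball: now card:Frank, ball:Yara). State: ball:Yara, card:Frank, camera:Grace
Event 2 (give card: Frank -> Yara). State: ball:Yara, card:Yara, camera:Grace
Event 3 (give card: Yara -> Grace). State: ball:Yara, card:Grace, camera:Grace
Event 4 (swap card<->ball: now card:Yara, ball:Grace). State: ball:Grace, card:Yara, camera:Grace
Event 5 (give camera: Grace -> Yara). State: ball:Grace, card:Yara, camera:Yara

Final state: ball:Grace, card:Yara, camera:Yara
Dave holds: (nothing).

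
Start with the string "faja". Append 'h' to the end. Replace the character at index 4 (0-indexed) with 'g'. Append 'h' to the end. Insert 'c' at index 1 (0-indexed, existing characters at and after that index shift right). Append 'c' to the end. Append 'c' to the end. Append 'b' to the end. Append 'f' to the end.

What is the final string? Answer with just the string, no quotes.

Answer: fcajaghccbf

Derivation:
Applying each edit step by step:
Start: "faja"
Op 1 (append 'h'): "faja" -> "fajah"
Op 2 (replace idx 4: 'h' -> 'g'): "fajah" -> "fajag"
Op 3 (append 'h'): "fajag" -> "fajagh"
Op 4 (insert 'c' at idx 1): "fajagh" -> "fcajagh"
Op 5 (append 'c'): "fcajagh" -> "fcajaghc"
Op 6 (append 'c'): "fcajaghc" -> "fcajaghcc"
Op 7 (append 'b'): "fcajaghcc" -> "fcajaghccb"
Op 8 (append 'f'): "fcajaghccb" -> "fcajaghccbf"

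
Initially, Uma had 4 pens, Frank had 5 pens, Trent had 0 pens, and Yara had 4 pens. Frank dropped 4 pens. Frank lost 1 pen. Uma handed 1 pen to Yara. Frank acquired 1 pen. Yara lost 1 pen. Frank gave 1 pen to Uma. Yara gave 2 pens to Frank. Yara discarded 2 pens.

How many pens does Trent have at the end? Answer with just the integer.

Tracking counts step by step:
Start: Uma=4, Frank=5, Trent=0, Yara=4
Event 1 (Frank -4): Frank: 5 -> 1. State: Uma=4, Frank=1, Trent=0, Yara=4
Event 2 (Frank -1): Frank: 1 -> 0. State: Uma=4, Frank=0, Trent=0, Yara=4
Event 3 (Uma -> Yara, 1): Uma: 4 -> 3, Yara: 4 -> 5. State: Uma=3, Frank=0, Trent=0, Yara=5
Event 4 (Frank +1): Frank: 0 -> 1. State: Uma=3, Frank=1, Trent=0, Yara=5
Event 5 (Yara -1): Yara: 5 -> 4. State: Uma=3, Frank=1, Trent=0, Yara=4
Event 6 (Frank -> Uma, 1): Frank: 1 -> 0, Uma: 3 -> 4. State: Uma=4, Frank=0, Trent=0, Yara=4
Event 7 (Yara -> Frank, 2): Yara: 4 -> 2, Frank: 0 -> 2. State: Uma=4, Frank=2, Trent=0, Yara=2
Event 8 (Yara -2): Yara: 2 -> 0. State: Uma=4, Frank=2, Trent=0, Yara=0

Trent's final count: 0

Answer: 0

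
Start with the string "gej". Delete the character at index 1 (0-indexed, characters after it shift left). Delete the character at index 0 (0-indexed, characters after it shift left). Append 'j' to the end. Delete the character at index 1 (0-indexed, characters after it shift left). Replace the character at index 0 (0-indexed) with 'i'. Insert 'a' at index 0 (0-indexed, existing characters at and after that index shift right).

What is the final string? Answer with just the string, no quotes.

Answer: ai

Derivation:
Applying each edit step by step:
Start: "gej"
Op 1 (delete idx 1 = 'e'): "gej" -> "gj"
Op 2 (delete idx 0 = 'g'): "gj" -> "j"
Op 3 (append 'j'): "j" -> "jj"
Op 4 (delete idx 1 = 'j'): "jj" -> "j"
Op 5 (replace idx 0: 'j' -> 'i'): "j" -> "i"
Op 6 (insert 'a' at idx 0): "i" -> "ai"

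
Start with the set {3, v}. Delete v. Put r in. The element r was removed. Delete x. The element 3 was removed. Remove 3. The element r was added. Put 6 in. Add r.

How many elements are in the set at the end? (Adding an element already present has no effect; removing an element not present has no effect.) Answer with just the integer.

Answer: 2

Derivation:
Tracking the set through each operation:
Start: {3, v}
Event 1 (remove v): removed. Set: {3}
Event 2 (add r): added. Set: {3, r}
Event 3 (remove r): removed. Set: {3}
Event 4 (remove x): not present, no change. Set: {3}
Event 5 (remove 3): removed. Set: {}
Event 6 (remove 3): not present, no change. Set: {}
Event 7 (add r): added. Set: {r}
Event 8 (add 6): added. Set: {6, r}
Event 9 (add r): already present, no change. Set: {6, r}

Final set: {6, r} (size 2)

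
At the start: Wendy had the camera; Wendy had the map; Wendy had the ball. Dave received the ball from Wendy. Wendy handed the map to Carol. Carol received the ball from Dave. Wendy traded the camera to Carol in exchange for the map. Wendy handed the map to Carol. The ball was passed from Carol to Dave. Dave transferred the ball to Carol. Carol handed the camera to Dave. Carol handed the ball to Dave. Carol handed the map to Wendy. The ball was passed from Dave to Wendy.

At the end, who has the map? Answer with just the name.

Tracking all object holders:
Start: camera:Wendy, map:Wendy, ball:Wendy
Event 1 (give ball: Wendy -> Dave). State: camera:Wendy, map:Wendy, ball:Dave
Event 2 (give map: Wendy -> Carol). State: camera:Wendy, map:Carol, ball:Dave
Event 3 (give ball: Dave -> Carol). State: camera:Wendy, map:Carol, ball:Carol
Event 4 (swap camera<->map: now camera:Carol, map:Wendy). State: camera:Carol, map:Wendy, ball:Carol
Event 5 (give map: Wendy -> Carol). State: camera:Carol, map:Carol, ball:Carol
Event 6 (give ball: Carol -> Dave). State: camera:Carol, map:Carol, ball:Dave
Event 7 (give ball: Dave -> Carol). State: camera:Carol, map:Carol, ball:Carol
Event 8 (give camera: Carol -> Dave). State: camera:Dave, map:Carol, ball:Carol
Event 9 (give ball: Carol -> Dave). State: camera:Dave, map:Carol, ball:Dave
Event 10 (give map: Carol -> Wendy). State: camera:Dave, map:Wendy, ball:Dave
Event 11 (give ball: Dave -> Wendy). State: camera:Dave, map:Wendy, ball:Wendy

Final state: camera:Dave, map:Wendy, ball:Wendy
The map is held by Wendy.

Answer: Wendy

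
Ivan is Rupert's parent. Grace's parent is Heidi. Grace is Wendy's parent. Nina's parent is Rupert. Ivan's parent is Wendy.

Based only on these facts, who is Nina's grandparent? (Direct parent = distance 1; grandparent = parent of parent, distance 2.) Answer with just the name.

Reconstructing the parent chain from the given facts:
  Heidi -> Grace -> Wendy -> Ivan -> Rupert -> Nina
(each arrow means 'parent of the next')
Positions in the chain (0 = top):
  position of Heidi: 0
  position of Grace: 1
  position of Wendy: 2
  position of Ivan: 3
  position of Rupert: 4
  position of Nina: 5

Nina is at position 5; the grandparent is 2 steps up the chain, i.e. position 3: Ivan.

Answer: Ivan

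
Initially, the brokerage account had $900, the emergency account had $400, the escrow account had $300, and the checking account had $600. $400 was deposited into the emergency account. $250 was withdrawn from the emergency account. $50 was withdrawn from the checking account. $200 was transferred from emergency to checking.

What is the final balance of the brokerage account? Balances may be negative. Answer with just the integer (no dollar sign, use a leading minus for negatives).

Answer: 900

Derivation:
Tracking account balances step by step:
Start: brokerage=900, emergency=400, escrow=300, checking=600
Event 1 (deposit 400 to emergency): emergency: 400 + 400 = 800. Balances: brokerage=900, emergency=800, escrow=300, checking=600
Event 2 (withdraw 250 from emergency): emergency: 800 - 250 = 550. Balances: brokerage=900, emergency=550, escrow=300, checking=600
Event 3 (withdraw 50 from checking): checking: 600 - 50 = 550. Balances: brokerage=900, emergency=550, escrow=300, checking=550
Event 4 (transfer 200 emergency -> checking): emergency: 550 - 200 = 350, checking: 550 + 200 = 750. Balances: brokerage=900, emergency=350, escrow=300, checking=750

Final balance of brokerage: 900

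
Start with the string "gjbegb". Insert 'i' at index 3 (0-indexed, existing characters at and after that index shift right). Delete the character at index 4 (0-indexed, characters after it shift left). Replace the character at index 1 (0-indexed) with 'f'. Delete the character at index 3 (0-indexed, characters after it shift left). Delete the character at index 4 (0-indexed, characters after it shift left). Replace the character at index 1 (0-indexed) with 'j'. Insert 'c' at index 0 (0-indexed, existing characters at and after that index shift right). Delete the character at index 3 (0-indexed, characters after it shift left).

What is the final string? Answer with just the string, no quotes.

Answer: cgjg

Derivation:
Applying each edit step by step:
Start: "gjbegb"
Op 1 (insert 'i' at idx 3): "gjbegb" -> "gjbiegb"
Op 2 (delete idx 4 = 'e'): "gjbiegb" -> "gjbigb"
Op 3 (replace idx 1: 'j' -> 'f'): "gjbigb" -> "gfbigb"
Op 4 (delete idx 3 = 'i'): "gfbigb" -> "gfbgb"
Op 5 (delete idx 4 = 'b'): "gfbgb" -> "gfbg"
Op 6 (replace idx 1: 'f' -> 'j'): "gfbg" -> "gjbg"
Op 7 (insert 'c' at idx 0): "gjbg" -> "cgjbg"
Op 8 (delete idx 3 = 'b'): "cgjbg" -> "cgjg"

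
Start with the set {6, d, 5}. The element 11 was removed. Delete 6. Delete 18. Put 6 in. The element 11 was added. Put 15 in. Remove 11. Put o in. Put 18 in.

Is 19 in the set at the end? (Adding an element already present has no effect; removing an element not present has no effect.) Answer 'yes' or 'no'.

Answer: no

Derivation:
Tracking the set through each operation:
Start: {5, 6, d}
Event 1 (remove 11): not present, no change. Set: {5, 6, d}
Event 2 (remove 6): removed. Set: {5, d}
Event 3 (remove 18): not present, no change. Set: {5, d}
Event 4 (add 6): added. Set: {5, 6, d}
Event 5 (add 11): added. Set: {11, 5, 6, d}
Event 6 (add 15): added. Set: {11, 15, 5, 6, d}
Event 7 (remove 11): removed. Set: {15, 5, 6, d}
Event 8 (add o): added. Set: {15, 5, 6, d, o}
Event 9 (add 18): added. Set: {15, 18, 5, 6, d, o}

Final set: {15, 18, 5, 6, d, o} (size 6)
19 is NOT in the final set.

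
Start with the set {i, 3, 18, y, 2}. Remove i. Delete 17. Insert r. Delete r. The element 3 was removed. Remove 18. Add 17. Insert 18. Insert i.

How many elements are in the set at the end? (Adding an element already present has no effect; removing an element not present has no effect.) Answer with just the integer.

Tracking the set through each operation:
Start: {18, 2, 3, i, y}
Event 1 (remove i): removed. Set: {18, 2, 3, y}
Event 2 (remove 17): not present, no change. Set: {18, 2, 3, y}
Event 3 (add r): added. Set: {18, 2, 3, r, y}
Event 4 (remove r): removed. Set: {18, 2, 3, y}
Event 5 (remove 3): removed. Set: {18, 2, y}
Event 6 (remove 18): removed. Set: {2, y}
Event 7 (add 17): added. Set: {17, 2, y}
Event 8 (add 18): added. Set: {17, 18, 2, y}
Event 9 (add i): added. Set: {17, 18, 2, i, y}

Final set: {17, 18, 2, i, y} (size 5)

Answer: 5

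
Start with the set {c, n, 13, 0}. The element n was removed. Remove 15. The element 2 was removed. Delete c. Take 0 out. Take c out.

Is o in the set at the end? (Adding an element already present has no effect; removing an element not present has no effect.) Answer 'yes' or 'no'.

Tracking the set through each operation:
Start: {0, 13, c, n}
Event 1 (remove n): removed. Set: {0, 13, c}
Event 2 (remove 15): not present, no change. Set: {0, 13, c}
Event 3 (remove 2): not present, no change. Set: {0, 13, c}
Event 4 (remove c): removed. Set: {0, 13}
Event 5 (remove 0): removed. Set: {13}
Event 6 (remove c): not present, no change. Set: {13}

Final set: {13} (size 1)
o is NOT in the final set.

Answer: no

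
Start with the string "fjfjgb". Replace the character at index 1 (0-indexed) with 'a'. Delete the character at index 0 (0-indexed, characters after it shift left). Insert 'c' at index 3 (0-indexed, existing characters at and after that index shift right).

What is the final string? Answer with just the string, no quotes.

Answer: afjcgb

Derivation:
Applying each edit step by step:
Start: "fjfjgb"
Op 1 (replace idx 1: 'j' -> 'a'): "fjfjgb" -> "fafjgb"
Op 2 (delete idx 0 = 'f'): "fafjgb" -> "afjgb"
Op 3 (insert 'c' at idx 3): "afjgb" -> "afjcgb"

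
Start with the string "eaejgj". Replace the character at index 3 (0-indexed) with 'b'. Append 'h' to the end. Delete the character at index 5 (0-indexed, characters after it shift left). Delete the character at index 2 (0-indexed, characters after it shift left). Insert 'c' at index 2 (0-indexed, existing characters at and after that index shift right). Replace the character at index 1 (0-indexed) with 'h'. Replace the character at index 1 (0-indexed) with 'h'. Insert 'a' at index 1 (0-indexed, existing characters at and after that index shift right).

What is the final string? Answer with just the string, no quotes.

Answer: eahcbgh

Derivation:
Applying each edit step by step:
Start: "eaejgj"
Op 1 (replace idx 3: 'j' -> 'b'): "eaejgj" -> "eaebgj"
Op 2 (append 'h'): "eaebgj" -> "eaebgjh"
Op 3 (delete idx 5 = 'j'): "eaebgjh" -> "eaebgh"
Op 4 (delete idx 2 = 'e'): "eaebgh" -> "eabgh"
Op 5 (insert 'c' at idx 2): "eabgh" -> "eacbgh"
Op 6 (replace idx 1: 'a' -> 'h'): "eacbgh" -> "ehcbgh"
Op 7 (replace idx 1: 'h' -> 'h'): "ehcbgh" -> "ehcbgh"
Op 8 (insert 'a' at idx 1): "ehcbgh" -> "eahcbgh"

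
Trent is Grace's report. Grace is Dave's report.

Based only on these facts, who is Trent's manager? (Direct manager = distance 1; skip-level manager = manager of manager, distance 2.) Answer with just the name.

Reconstructing the manager chain from the given facts:
  Dave -> Grace -> Trent
(each arrow means 'manager of the next')
Positions in the chain (0 = top):
  position of Dave: 0
  position of Grace: 1
  position of Trent: 2

Trent is at position 2; the manager is 1 step up the chain, i.e. position 1: Grace.

Answer: Grace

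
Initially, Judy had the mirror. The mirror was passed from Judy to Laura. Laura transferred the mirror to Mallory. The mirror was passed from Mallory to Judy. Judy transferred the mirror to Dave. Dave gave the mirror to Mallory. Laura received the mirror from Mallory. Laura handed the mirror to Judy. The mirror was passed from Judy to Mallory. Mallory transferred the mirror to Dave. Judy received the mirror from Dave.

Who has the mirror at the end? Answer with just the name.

Answer: Judy

Derivation:
Tracking the mirror through each event:
Start: Judy has the mirror.
After event 1: Laura has the mirror.
After event 2: Mallory has the mirror.
After event 3: Judy has the mirror.
After event 4: Dave has the mirror.
After event 5: Mallory has the mirror.
After event 6: Laura has the mirror.
After event 7: Judy has the mirror.
After event 8: Mallory has the mirror.
After event 9: Dave has the mirror.
After event 10: Judy has the mirror.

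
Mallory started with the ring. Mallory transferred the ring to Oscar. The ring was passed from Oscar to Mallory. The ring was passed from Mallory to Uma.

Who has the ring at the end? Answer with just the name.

Answer: Uma

Derivation:
Tracking the ring through each event:
Start: Mallory has the ring.
After event 1: Oscar has the ring.
After event 2: Mallory has the ring.
After event 3: Uma has the ring.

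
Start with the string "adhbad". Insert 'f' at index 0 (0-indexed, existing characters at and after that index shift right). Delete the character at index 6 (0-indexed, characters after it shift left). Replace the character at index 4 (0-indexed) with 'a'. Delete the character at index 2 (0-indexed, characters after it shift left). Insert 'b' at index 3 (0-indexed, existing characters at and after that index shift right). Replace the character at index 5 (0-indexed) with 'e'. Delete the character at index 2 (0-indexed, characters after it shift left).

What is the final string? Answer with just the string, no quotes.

Answer: fabae

Derivation:
Applying each edit step by step:
Start: "adhbad"
Op 1 (insert 'f' at idx 0): "adhbad" -> "fadhbad"
Op 2 (delete idx 6 = 'd'): "fadhbad" -> "fadhba"
Op 3 (replace idx 4: 'b' -> 'a'): "fadhba" -> "fadhaa"
Op 4 (delete idx 2 = 'd'): "fadhaa" -> "fahaa"
Op 5 (insert 'b' at idx 3): "fahaa" -> "fahbaa"
Op 6 (replace idx 5: 'a' -> 'e'): "fahbaa" -> "fahbae"
Op 7 (delete idx 2 = 'h'): "fahbae" -> "fabae"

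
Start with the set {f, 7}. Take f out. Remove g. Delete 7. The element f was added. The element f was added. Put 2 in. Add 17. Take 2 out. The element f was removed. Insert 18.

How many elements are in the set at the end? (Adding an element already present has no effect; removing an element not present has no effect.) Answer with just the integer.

Tracking the set through each operation:
Start: {7, f}
Event 1 (remove f): removed. Set: {7}
Event 2 (remove g): not present, no change. Set: {7}
Event 3 (remove 7): removed. Set: {}
Event 4 (add f): added. Set: {f}
Event 5 (add f): already present, no change. Set: {f}
Event 6 (add 2): added. Set: {2, f}
Event 7 (add 17): added. Set: {17, 2, f}
Event 8 (remove 2): removed. Set: {17, f}
Event 9 (remove f): removed. Set: {17}
Event 10 (add 18): added. Set: {17, 18}

Final set: {17, 18} (size 2)

Answer: 2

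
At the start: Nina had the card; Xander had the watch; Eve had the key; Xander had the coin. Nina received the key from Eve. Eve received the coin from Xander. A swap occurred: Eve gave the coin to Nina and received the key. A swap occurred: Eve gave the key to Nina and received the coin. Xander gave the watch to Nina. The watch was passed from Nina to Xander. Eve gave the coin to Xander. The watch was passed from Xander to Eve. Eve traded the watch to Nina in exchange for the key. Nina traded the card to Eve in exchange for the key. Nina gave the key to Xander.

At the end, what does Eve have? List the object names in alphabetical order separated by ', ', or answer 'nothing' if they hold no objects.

Tracking all object holders:
Start: card:Nina, watch:Xander, key:Eve, coin:Xander
Event 1 (give key: Eve -> Nina). State: card:Nina, watch:Xander, key:Nina, coin:Xander
Event 2 (give coin: Xander -> Eve). State: card:Nina, watch:Xander, key:Nina, coin:Eve
Event 3 (swap coin<->key: now coin:Nina, key:Eve). State: card:Nina, watch:Xander, key:Eve, coin:Nina
Event 4 (swap key<->coin: now key:Nina, coin:Eve). State: card:Nina, watch:Xander, key:Nina, coin:Eve
Event 5 (give watch: Xander -> Nina). State: card:Nina, watch:Nina, key:Nina, coin:Eve
Event 6 (give watch: Nina -> Xander). State: card:Nina, watch:Xander, key:Nina, coin:Eve
Event 7 (give coin: Eve -> Xander). State: card:Nina, watch:Xander, key:Nina, coin:Xander
Event 8 (give watch: Xander -> Eve). State: card:Nina, watch:Eve, key:Nina, coin:Xander
Event 9 (swap watch<->key: now watch:Nina, key:Eve). State: card:Nina, watch:Nina, key:Eve, coin:Xander
Event 10 (swap card<->key: now card:Eve, key:Nina). State: card:Eve, watch:Nina, key:Nina, coin:Xander
Event 11 (give key: Nina -> Xander). State: card:Eve, watch:Nina, key:Xander, coin:Xander

Final state: card:Eve, watch:Nina, key:Xander, coin:Xander
Eve holds: card.

Answer: card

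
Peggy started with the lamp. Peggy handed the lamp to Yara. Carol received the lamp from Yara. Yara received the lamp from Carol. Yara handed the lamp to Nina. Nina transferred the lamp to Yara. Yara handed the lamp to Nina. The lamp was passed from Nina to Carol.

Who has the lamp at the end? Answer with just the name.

Answer: Carol

Derivation:
Tracking the lamp through each event:
Start: Peggy has the lamp.
After event 1: Yara has the lamp.
After event 2: Carol has the lamp.
After event 3: Yara has the lamp.
After event 4: Nina has the lamp.
After event 5: Yara has the lamp.
After event 6: Nina has the lamp.
After event 7: Carol has the lamp.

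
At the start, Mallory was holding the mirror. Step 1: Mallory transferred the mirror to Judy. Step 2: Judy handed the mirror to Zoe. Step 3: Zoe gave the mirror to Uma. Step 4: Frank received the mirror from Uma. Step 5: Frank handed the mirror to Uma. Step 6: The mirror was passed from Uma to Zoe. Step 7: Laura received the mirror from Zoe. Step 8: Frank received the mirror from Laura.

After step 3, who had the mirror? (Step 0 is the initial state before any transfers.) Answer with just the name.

Tracking the mirror holder through step 3:
After step 0 (start): Mallory
After step 1: Judy
After step 2: Zoe
After step 3: Uma

At step 3, the holder is Uma.

Answer: Uma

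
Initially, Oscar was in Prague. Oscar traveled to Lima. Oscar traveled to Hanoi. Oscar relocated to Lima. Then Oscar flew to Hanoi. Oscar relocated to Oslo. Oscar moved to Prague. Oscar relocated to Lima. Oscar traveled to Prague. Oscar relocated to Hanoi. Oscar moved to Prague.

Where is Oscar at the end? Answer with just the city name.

Answer: Prague

Derivation:
Tracking Oscar's location:
Start: Oscar is in Prague.
After move 1: Prague -> Lima. Oscar is in Lima.
After move 2: Lima -> Hanoi. Oscar is in Hanoi.
After move 3: Hanoi -> Lima. Oscar is in Lima.
After move 4: Lima -> Hanoi. Oscar is in Hanoi.
After move 5: Hanoi -> Oslo. Oscar is in Oslo.
After move 6: Oslo -> Prague. Oscar is in Prague.
After move 7: Prague -> Lima. Oscar is in Lima.
After move 8: Lima -> Prague. Oscar is in Prague.
After move 9: Prague -> Hanoi. Oscar is in Hanoi.
After move 10: Hanoi -> Prague. Oscar is in Prague.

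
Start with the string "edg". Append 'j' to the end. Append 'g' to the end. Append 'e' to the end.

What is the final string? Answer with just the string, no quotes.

Applying each edit step by step:
Start: "edg"
Op 1 (append 'j'): "edg" -> "edgj"
Op 2 (append 'g'): "edgj" -> "edgjg"
Op 3 (append 'e'): "edgjg" -> "edgjge"

Answer: edgjge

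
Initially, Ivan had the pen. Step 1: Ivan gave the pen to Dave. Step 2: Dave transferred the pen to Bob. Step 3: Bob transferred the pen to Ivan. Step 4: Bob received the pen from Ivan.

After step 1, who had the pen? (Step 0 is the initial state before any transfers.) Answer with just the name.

Tracking the pen holder through step 1:
After step 0 (start): Ivan
After step 1: Dave

At step 1, the holder is Dave.

Answer: Dave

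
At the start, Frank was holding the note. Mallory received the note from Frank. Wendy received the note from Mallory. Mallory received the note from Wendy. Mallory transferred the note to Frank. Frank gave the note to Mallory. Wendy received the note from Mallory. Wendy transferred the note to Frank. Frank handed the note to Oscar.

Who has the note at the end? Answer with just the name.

Answer: Oscar

Derivation:
Tracking the note through each event:
Start: Frank has the note.
After event 1: Mallory has the note.
After event 2: Wendy has the note.
After event 3: Mallory has the note.
After event 4: Frank has the note.
After event 5: Mallory has the note.
After event 6: Wendy has the note.
After event 7: Frank has the note.
After event 8: Oscar has the note.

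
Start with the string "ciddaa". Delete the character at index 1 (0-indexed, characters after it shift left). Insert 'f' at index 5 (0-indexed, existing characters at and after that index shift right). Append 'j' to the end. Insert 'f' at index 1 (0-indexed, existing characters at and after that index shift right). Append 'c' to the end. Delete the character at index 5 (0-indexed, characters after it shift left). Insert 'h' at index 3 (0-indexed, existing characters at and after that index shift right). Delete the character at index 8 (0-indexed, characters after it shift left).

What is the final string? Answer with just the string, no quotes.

Applying each edit step by step:
Start: "ciddaa"
Op 1 (delete idx 1 = 'i'): "ciddaa" -> "cddaa"
Op 2 (insert 'f' at idx 5): "cddaa" -> "cddaaf"
Op 3 (append 'j'): "cddaaf" -> "cddaafj"
Op 4 (insert 'f' at idx 1): "cddaafj" -> "cfddaafj"
Op 5 (append 'c'): "cfddaafj" -> "cfddaafjc"
Op 6 (delete idx 5 = 'a'): "cfddaafjc" -> "cfddafjc"
Op 7 (insert 'h' at idx 3): "cfddafjc" -> "cfdhdafjc"
Op 8 (delete idx 8 = 'c'): "cfdhdafjc" -> "cfdhdafj"

Answer: cfdhdafj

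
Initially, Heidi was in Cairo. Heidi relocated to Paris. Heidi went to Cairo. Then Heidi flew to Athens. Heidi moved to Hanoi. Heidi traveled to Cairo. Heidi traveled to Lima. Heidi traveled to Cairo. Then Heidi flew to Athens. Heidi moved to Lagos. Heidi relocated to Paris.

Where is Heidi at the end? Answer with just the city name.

Answer: Paris

Derivation:
Tracking Heidi's location:
Start: Heidi is in Cairo.
After move 1: Cairo -> Paris. Heidi is in Paris.
After move 2: Paris -> Cairo. Heidi is in Cairo.
After move 3: Cairo -> Athens. Heidi is in Athens.
After move 4: Athens -> Hanoi. Heidi is in Hanoi.
After move 5: Hanoi -> Cairo. Heidi is in Cairo.
After move 6: Cairo -> Lima. Heidi is in Lima.
After move 7: Lima -> Cairo. Heidi is in Cairo.
After move 8: Cairo -> Athens. Heidi is in Athens.
After move 9: Athens -> Lagos. Heidi is in Lagos.
After move 10: Lagos -> Paris. Heidi is in Paris.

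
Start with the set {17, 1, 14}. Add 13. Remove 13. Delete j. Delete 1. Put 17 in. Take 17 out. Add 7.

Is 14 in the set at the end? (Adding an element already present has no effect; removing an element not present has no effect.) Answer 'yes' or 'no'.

Answer: yes

Derivation:
Tracking the set through each operation:
Start: {1, 14, 17}
Event 1 (add 13): added. Set: {1, 13, 14, 17}
Event 2 (remove 13): removed. Set: {1, 14, 17}
Event 3 (remove j): not present, no change. Set: {1, 14, 17}
Event 4 (remove 1): removed. Set: {14, 17}
Event 5 (add 17): already present, no change. Set: {14, 17}
Event 6 (remove 17): removed. Set: {14}
Event 7 (add 7): added. Set: {14, 7}

Final set: {14, 7} (size 2)
14 is in the final set.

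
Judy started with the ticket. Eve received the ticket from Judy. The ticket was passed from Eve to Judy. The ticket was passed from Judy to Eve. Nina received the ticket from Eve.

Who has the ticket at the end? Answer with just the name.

Answer: Nina

Derivation:
Tracking the ticket through each event:
Start: Judy has the ticket.
After event 1: Eve has the ticket.
After event 2: Judy has the ticket.
After event 3: Eve has the ticket.
After event 4: Nina has the ticket.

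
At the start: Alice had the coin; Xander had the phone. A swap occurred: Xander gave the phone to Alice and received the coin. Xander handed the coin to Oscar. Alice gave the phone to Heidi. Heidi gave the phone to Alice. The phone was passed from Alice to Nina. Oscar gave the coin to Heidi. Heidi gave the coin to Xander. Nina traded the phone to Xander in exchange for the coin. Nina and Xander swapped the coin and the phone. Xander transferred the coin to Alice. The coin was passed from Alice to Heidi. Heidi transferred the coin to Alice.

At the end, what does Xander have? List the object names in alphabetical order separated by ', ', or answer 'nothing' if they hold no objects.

Tracking all object holders:
Start: coin:Alice, phone:Xander
Event 1 (swap phone<->coin: now phone:Alice, coin:Xander). State: coin:Xander, phone:Alice
Event 2 (give coin: Xander -> Oscar). State: coin:Oscar, phone:Alice
Event 3 (give phone: Alice -> Heidi). State: coin:Oscar, phone:Heidi
Event 4 (give phone: Heidi -> Alice). State: coin:Oscar, phone:Alice
Event 5 (give phone: Alice -> Nina). State: coin:Oscar, phone:Nina
Event 6 (give coin: Oscar -> Heidi). State: coin:Heidi, phone:Nina
Event 7 (give coin: Heidi -> Xander). State: coin:Xander, phone:Nina
Event 8 (swap phone<->coin: now phone:Xander, coin:Nina). State: coin:Nina, phone:Xander
Event 9 (swap coin<->phone: now coin:Xander, phone:Nina). State: coin:Xander, phone:Nina
Event 10 (give coin: Xander -> Alice). State: coin:Alice, phone:Nina
Event 11 (give coin: Alice -> Heidi). State: coin:Heidi, phone:Nina
Event 12 (give coin: Heidi -> Alice). State: coin:Alice, phone:Nina

Final state: coin:Alice, phone:Nina
Xander holds: (nothing).

Answer: nothing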